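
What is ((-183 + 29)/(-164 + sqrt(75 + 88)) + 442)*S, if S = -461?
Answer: -779830366/3819 - 10142*sqrt(163)/3819 ≈ -2.0423e+5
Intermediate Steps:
((-183 + 29)/(-164 + sqrt(75 + 88)) + 442)*S = ((-183 + 29)/(-164 + sqrt(75 + 88)) + 442)*(-461) = (-154/(-164 + sqrt(163)) + 442)*(-461) = (442 - 154/(-164 + sqrt(163)))*(-461) = -203762 + 70994/(-164 + sqrt(163))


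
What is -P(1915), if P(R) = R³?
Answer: -7022735875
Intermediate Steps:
-P(1915) = -1*1915³ = -1*7022735875 = -7022735875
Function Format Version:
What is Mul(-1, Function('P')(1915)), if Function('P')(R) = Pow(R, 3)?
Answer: -7022735875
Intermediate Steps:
Mul(-1, Function('P')(1915)) = Mul(-1, Pow(1915, 3)) = Mul(-1, 7022735875) = -7022735875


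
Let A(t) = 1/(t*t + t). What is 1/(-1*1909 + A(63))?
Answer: -4032/7697087 ≈ -0.00052383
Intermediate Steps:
A(t) = 1/(t + t²) (A(t) = 1/(t² + t) = 1/(t + t²))
1/(-1*1909 + A(63)) = 1/(-1*1909 + 1/(63*(1 + 63))) = 1/(-1909 + (1/63)/64) = 1/(-1909 + (1/63)*(1/64)) = 1/(-1909 + 1/4032) = 1/(-7697087/4032) = -4032/7697087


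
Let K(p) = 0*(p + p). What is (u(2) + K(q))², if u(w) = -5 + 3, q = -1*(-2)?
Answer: 4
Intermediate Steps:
q = 2
u(w) = -2
K(p) = 0 (K(p) = 0*(2*p) = 0)
(u(2) + K(q))² = (-2 + 0)² = (-2)² = 4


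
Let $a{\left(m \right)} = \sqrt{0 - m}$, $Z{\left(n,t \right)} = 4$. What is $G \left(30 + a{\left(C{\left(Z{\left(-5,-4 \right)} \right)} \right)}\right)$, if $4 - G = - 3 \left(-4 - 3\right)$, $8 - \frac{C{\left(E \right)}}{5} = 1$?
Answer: $-510 - 17 i \sqrt{35} \approx -510.0 - 100.57 i$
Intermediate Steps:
$C{\left(E \right)} = 35$ ($C{\left(E \right)} = 40 - 5 = 35$)
$a{\left(m \right)} = \sqrt{- m}$
$G = -17$ ($G = 4 - - 3 \left(-4 - 3\right) = 4 - \left(-3\right) \left(-7\right) = 4 - 21 = -17$)
$G \left(30 + a{\left(C{\left(Z{\left(-5,-4 \right)} \right)} \right)}\right) = - 17 \left(30 + \sqrt{\left(-1\right) 35}\right) = - 17 \left(30 + \sqrt{-35}\right) = - 17 \left(30 + i \sqrt{35}\right) = -510 - 17 i \sqrt{35}$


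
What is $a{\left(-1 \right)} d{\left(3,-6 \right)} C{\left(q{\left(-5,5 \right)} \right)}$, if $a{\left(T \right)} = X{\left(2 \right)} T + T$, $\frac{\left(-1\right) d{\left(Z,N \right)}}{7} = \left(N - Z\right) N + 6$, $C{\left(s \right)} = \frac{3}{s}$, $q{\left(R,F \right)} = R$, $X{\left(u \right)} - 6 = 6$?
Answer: $-3276$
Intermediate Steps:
$X{\left(u \right)} = 12$ ($X{\left(u \right)} = 6 + 6 = 12$)
$d{\left(Z,N \right)} = -42 - 7 N \left(N - Z\right)$ ($d{\left(Z,N \right)} = - 7 \left(\left(N - Z\right) N + 6\right) = - 7 \left(N \left(N - Z\right) + 6\right) = - 7 \left(6 + N \left(N - Z\right)\right) = -42 - 7 N \left(N - Z\right)$)
$a{\left(T \right)} = 13 T$ ($a{\left(T \right)} = 12 T + T = 13 T$)
$a{\left(-1 \right)} d{\left(3,-6 \right)} C{\left(q{\left(-5,5 \right)} \right)} = 13 \left(-1\right) \left(-42 - 7 \left(-6\right)^{2} + 7 \left(-6\right) 3\right) \frac{3}{-5} = - 13 \left(-42 - 252 - 126\right) 3 \left(- \frac{1}{5}\right) = - 13 \left(-42 - 252 - 126\right) \left(- \frac{3}{5}\right) = \left(-13\right) \left(-420\right) \left(- \frac{3}{5}\right) = 5460 \left(- \frac{3}{5}\right) = -3276$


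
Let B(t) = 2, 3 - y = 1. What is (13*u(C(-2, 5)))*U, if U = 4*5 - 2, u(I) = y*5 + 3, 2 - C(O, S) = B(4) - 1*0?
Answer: 3042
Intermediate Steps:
y = 2 (y = 3 - 1*1 = 3 - 1 = 2)
C(O, S) = 0 (C(O, S) = 2 - (2 - 1*0) = 2 - (2 + 0) = 2 - 1*2 = 2 - 2 = 0)
u(I) = 13 (u(I) = 2*5 + 3 = 10 + 3 = 13)
U = 18 (U = 20 - 2 = 18)
(13*u(C(-2, 5)))*U = (13*13)*18 = 169*18 = 3042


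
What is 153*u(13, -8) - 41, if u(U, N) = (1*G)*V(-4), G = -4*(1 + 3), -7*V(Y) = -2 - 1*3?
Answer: -12527/7 ≈ -1789.6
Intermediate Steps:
V(Y) = 5/7 (V(Y) = -(-2 - 1*3)/7 = -(-2 - 3)/7 = -⅐*(-5) = 5/7)
G = -16 (G = -4*4 = -16)
u(U, N) = -80/7 (u(U, N) = (1*(-16))*(5/7) = -16*5/7 = -80/7)
153*u(13, -8) - 41 = 153*(-80/7) - 41 = -12240/7 - 41 = -12527/7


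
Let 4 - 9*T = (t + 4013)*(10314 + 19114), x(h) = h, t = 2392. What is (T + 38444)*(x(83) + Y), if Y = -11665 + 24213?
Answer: -2376400634540/9 ≈ -2.6404e+11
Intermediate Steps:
Y = 12548
T = -188486336/9 (T = 4/9 - (2392 + 4013)*(10314 + 19114)/9 = 4/9 - 2135*29428/3 = 4/9 - 1/9*188486340 = 4/9 - 62828780/3 = -188486336/9 ≈ -2.0943e+7)
(T + 38444)*(x(83) + Y) = (-188486336/9 + 38444)*(83 + 12548) = -188140340/9*12631 = -2376400634540/9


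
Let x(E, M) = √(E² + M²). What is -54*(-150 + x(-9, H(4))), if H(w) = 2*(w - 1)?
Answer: 8100 - 162*√13 ≈ 7515.9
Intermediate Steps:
H(w) = -2 + 2*w (H(w) = 2*(-1 + w) = -2 + 2*w)
-54*(-150 + x(-9, H(4))) = -54*(-150 + √((-9)² + (-2 + 2*4)²)) = -54*(-150 + √(81 + (-2 + 8)²)) = -54*(-150 + √(81 + 6²)) = -54*(-150 + √(81 + 36)) = -54*(-150 + √117) = -54*(-150 + 3*√13) = 8100 - 162*√13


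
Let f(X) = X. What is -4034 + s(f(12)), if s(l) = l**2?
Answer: -3890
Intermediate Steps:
-4034 + s(f(12)) = -4034 + 12**2 = -4034 + 144 = -3890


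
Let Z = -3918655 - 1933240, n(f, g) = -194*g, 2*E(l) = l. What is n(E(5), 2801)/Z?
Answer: 543394/5851895 ≈ 0.092858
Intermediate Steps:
E(l) = l/2
Z = -5851895
n(E(5), 2801)/Z = -194*2801/(-5851895) = -543394*(-1/5851895) = 543394/5851895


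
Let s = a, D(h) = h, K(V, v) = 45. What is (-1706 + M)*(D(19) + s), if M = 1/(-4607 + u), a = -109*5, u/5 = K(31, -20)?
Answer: 1966107259/2191 ≈ 8.9736e+5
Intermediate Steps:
u = 225 (u = 5*45 = 225)
a = -545
M = -1/4382 (M = 1/(-4607 + 225) = 1/(-4382) = -1/4382 ≈ -0.00022821)
s = -545
(-1706 + M)*(D(19) + s) = (-1706 - 1/4382)*(19 - 545) = -7475693/4382*(-526) = 1966107259/2191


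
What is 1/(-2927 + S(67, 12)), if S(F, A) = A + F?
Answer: -1/2848 ≈ -0.00035112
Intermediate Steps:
1/(-2927 + S(67, 12)) = 1/(-2927 + (12 + 67)) = 1/(-2927 + 79) = 1/(-2848) = -1/2848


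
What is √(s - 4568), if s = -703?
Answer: I*√5271 ≈ 72.602*I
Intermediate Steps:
√(s - 4568) = √(-703 - 4568) = √(-5271) = I*√5271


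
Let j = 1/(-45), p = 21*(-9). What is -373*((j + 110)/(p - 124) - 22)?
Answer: 117427487/14085 ≈ 8337.1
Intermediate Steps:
p = -189
j = -1/45 ≈ -0.022222
-373*((j + 110)/(p - 124) - 22) = -373*((-1/45 + 110)/(-189 - 124) - 22) = -373*((4949/45)/(-313) - 22) = -373*((4949/45)*(-1/313) - 22) = -373*(-4949/14085 - 22) = -373*(-314819/14085) = 117427487/14085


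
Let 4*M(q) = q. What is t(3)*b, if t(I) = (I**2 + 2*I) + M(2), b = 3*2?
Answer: 93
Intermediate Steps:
M(q) = q/4
b = 6
t(I) = 1/2 + I**2 + 2*I (t(I) = (I**2 + 2*I) + (1/4)*2 = (I**2 + 2*I) + 1/2 = 1/2 + I**2 + 2*I)
t(3)*b = (1/2 + 3**2 + 2*3)*6 = (1/2 + 9 + 6)*6 = (31/2)*6 = 93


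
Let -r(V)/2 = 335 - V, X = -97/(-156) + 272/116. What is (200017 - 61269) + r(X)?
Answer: 312345857/2262 ≈ 1.3808e+5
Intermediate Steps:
X = 13421/4524 (X = -97*(-1/156) + 272*(1/116) = 97/156 + 68/29 = 13421/4524 ≈ 2.9666)
r(V) = -670 + 2*V (r(V) = -2*(335 - V) = -670 + 2*V)
(200017 - 61269) + r(X) = (200017 - 61269) + (-670 + 2*(13421/4524)) = 138748 + (-670 + 13421/2262) = 138748 - 1502119/2262 = 312345857/2262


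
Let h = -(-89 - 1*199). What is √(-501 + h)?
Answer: I*√213 ≈ 14.595*I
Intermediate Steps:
h = 288 (h = -(-89 - 199) = -1*(-288) = 288)
√(-501 + h) = √(-501 + 288) = √(-213) = I*√213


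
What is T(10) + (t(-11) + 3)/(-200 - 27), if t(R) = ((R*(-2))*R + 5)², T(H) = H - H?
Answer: -56172/227 ≈ -247.45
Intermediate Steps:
T(H) = 0
t(R) = (5 - 2*R²)² (t(R) = ((-2*R)*R + 5)² = (-2*R² + 5)² = (5 - 2*R²)²)
T(10) + (t(-11) + 3)/(-200 - 27) = 0 + ((-5 + 2*(-11)²)² + 3)/(-200 - 27) = 0 + ((-5 + 2*121)² + 3)/(-227) = 0 + ((-5 + 242)² + 3)*(-1/227) = 0 + (237² + 3)*(-1/227) = 0 + (56169 + 3)*(-1/227) = 0 + 56172*(-1/227) = 0 - 56172/227 = -56172/227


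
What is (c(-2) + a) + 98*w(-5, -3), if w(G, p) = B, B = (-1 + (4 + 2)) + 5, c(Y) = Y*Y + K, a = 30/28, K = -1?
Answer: 13777/14 ≈ 984.07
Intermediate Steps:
a = 15/14 (a = 30*(1/28) = 15/14 ≈ 1.0714)
c(Y) = -1 + Y² (c(Y) = Y*Y - 1 = Y² - 1 = -1 + Y²)
B = 10 (B = (-1 + 6) + 5 = 5 + 5 = 10)
w(G, p) = 10
(c(-2) + a) + 98*w(-5, -3) = ((-1 + (-2)²) + 15/14) + 98*10 = ((-1 + 4) + 15/14) + 980 = (3 + 15/14) + 980 = 57/14 + 980 = 13777/14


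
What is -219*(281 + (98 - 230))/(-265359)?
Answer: 10877/88453 ≈ 0.12297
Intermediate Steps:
-219*(281 + (98 - 230))/(-265359) = -219*(281 - 132)*(-1/265359) = -219*149*(-1/265359) = -32631*(-1/265359) = 10877/88453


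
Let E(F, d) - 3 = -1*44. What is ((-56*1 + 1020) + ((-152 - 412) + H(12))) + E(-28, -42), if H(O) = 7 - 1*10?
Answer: 356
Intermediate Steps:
E(F, d) = -41 (E(F, d) = 3 - 1*44 = 3 - 44 = -41)
H(O) = -3 (H(O) = 7 - 10 = -3)
((-56*1 + 1020) + ((-152 - 412) + H(12))) + E(-28, -42) = ((-56*1 + 1020) + ((-152 - 412) - 3)) - 41 = ((-56 + 1020) + (-564 - 3)) - 41 = (964 - 567) - 41 = 397 - 41 = 356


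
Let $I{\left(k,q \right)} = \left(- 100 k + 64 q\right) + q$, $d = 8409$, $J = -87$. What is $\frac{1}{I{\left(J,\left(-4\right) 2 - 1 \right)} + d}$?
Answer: $\frac{1}{16524} \approx 6.0518 \cdot 10^{-5}$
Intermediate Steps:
$I{\left(k,q \right)} = - 100 k + 65 q$
$\frac{1}{I{\left(J,\left(-4\right) 2 - 1 \right)} + d} = \frac{1}{\left(\left(-100\right) \left(-87\right) + 65 \left(\left(-4\right) 2 - 1\right)\right) + 8409} = \frac{1}{\left(8700 + 65 \left(-8 - 1\right)\right) + 8409} = \frac{1}{\left(8700 + 65 \left(-9\right)\right) + 8409} = \frac{1}{\left(8700 - 585\right) + 8409} = \frac{1}{8115 + 8409} = \frac{1}{16524}$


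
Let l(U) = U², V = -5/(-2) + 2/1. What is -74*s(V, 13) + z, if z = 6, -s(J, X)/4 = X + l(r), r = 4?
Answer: 8590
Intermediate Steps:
V = 9/2 (V = -5*(-½) + 2*1 = 5/2 + 2 = 9/2 ≈ 4.5000)
s(J, X) = -64 - 4*X (s(J, X) = -4*(X + 4²) = -4*(X + 16) = -4*(16 + X) = -64 - 4*X)
-74*s(V, 13) + z = -74*(-64 - 4*13) + 6 = -74*(-64 - 52) + 6 = -74*(-116) + 6 = 8584 + 6 = 8590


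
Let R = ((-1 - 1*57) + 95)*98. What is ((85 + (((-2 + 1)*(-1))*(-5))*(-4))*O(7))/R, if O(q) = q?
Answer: 15/74 ≈ 0.20270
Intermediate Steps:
R = 3626 (R = ((-1 - 57) + 95)*98 = (-58 + 95)*98 = 37*98 = 3626)
((85 + (((-2 + 1)*(-1))*(-5))*(-4))*O(7))/R = ((85 + (((-2 + 1)*(-1))*(-5))*(-4))*7)/3626 = ((85 + (-1*(-1)*(-5))*(-4))*7)*(1/3626) = ((85 + (1*(-5))*(-4))*7)*(1/3626) = ((85 - 5*(-4))*7)*(1/3626) = ((85 + 20)*7)*(1/3626) = (105*7)*(1/3626) = 735*(1/3626) = 15/74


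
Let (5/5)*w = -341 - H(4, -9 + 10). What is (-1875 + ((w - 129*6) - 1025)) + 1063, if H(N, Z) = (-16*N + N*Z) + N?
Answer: -2896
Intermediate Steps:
H(N, Z) = -15*N + N*Z
w = -285 (w = -341 - 4*(-15 + (-9 + 10)) = -341 - 4*(-15 + 1) = -341 - 4*(-14) = -341 - 1*(-56) = -341 + 56 = -285)
(-1875 + ((w - 129*6) - 1025)) + 1063 = (-1875 + ((-285 - 129*6) - 1025)) + 1063 = (-1875 + ((-285 - 774) - 1025)) + 1063 = (-1875 + (-1059 - 1025)) + 1063 = (-1875 - 2084) + 1063 = -3959 + 1063 = -2896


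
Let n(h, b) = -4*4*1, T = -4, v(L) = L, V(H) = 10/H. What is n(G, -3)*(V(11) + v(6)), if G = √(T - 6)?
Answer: -1216/11 ≈ -110.55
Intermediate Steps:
G = I*√10 (G = √(-4 - 6) = √(-10) = I*√10 ≈ 3.1623*I)
n(h, b) = -16 (n(h, b) = -16*1 = -16)
n(G, -3)*(V(11) + v(6)) = -16*(10/11 + 6) = -16*76/11 = -1216/11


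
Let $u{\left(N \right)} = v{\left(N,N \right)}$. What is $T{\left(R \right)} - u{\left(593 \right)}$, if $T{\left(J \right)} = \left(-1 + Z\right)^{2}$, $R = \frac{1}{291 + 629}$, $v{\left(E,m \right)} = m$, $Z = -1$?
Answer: $-589$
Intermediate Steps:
$u{\left(N \right)} = N$
$R = \frac{1}{920} \approx 0.001087$
$T{\left(J \right)} = 4$ ($T{\left(J \right)} = \left(-1 - 1\right)^{2} = \left(-2\right)^{2} = 4$)
$T{\left(R \right)} - u{\left(593 \right)} = 4 - 593 = -589$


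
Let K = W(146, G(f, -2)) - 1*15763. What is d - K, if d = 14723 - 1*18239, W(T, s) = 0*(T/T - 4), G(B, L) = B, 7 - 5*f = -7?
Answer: 12247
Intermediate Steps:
f = 14/5 (f = 7/5 - ⅕*(-7) = 7/5 + 7/5 = 14/5 ≈ 2.8000)
W(T, s) = 0 (W(T, s) = 0*(1 - 4) = 0*(-3) = 0)
d = -3516 (d = 14723 - 18239 = -3516)
K = -15763 (K = 0 - 1*15763 = 0 - 15763 = -15763)
d - K = -3516 - 1*(-15763) = -3516 + 15763 = 12247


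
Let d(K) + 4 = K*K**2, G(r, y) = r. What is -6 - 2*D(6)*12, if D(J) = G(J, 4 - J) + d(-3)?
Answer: 594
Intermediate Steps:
d(K) = -4 + K**3 (d(K) = -4 + K*K**2 = -4 + K**3)
D(J) = -31 + J (D(J) = J + (-4 + (-3)**3) = J + (-4 - 27) = J - 31 = -31 + J)
-6 - 2*D(6)*12 = -6 - 2*(-31 + 6)*12 = -6 - 2*(-25)*12 = -6 + 50*12 = -6 + 600 = 594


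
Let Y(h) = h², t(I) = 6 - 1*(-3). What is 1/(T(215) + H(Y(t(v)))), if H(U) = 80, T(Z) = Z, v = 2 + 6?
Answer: 1/295 ≈ 0.0033898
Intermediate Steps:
v = 8
t(I) = 9 (t(I) = 6 + 3 = 9)
1/(T(215) + H(Y(t(v)))) = 1/(215 + 80) = 1/295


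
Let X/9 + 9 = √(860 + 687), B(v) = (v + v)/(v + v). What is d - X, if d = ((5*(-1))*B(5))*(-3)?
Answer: 96 - 9*√1547 ≈ -257.99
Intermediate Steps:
B(v) = 1 (B(v) = (2*v)/((2*v)) = (2*v)*(1/(2*v)) = 1)
d = 15 (d = ((5*(-1))*1)*(-3) = -5*1*(-3) = -5*(-3) = 15)
X = -81 + 9*√1547 (X = -81 + 9*√(860 + 687) = -81 + 9*√1547 ≈ 272.99)
d - X = 15 - (-81 + 9*√1547) = 15 + (81 - 9*√1547) = 96 - 9*√1547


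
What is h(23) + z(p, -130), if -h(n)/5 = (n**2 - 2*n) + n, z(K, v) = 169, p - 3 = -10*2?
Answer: -2361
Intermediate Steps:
p = -17 (p = 3 - 10*2 = 3 - 20 = -17)
h(n) = -5*n**2 + 5*n (h(n) = -5*((n**2 - 2*n) + n) = -5*(n**2 - n) = -5*n**2 + 5*n)
h(23) + z(p, -130) = 5*23*(1 - 1*23) + 169 = 5*23*(1 - 23) + 169 = 5*23*(-22) + 169 = -2530 + 169 = -2361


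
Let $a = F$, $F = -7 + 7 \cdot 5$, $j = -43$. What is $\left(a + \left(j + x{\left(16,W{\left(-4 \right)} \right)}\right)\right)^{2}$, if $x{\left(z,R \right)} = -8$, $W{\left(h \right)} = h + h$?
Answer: $529$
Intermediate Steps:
$W{\left(h \right)} = 2 h$
$F = 28$ ($F = -7 + 35 = 28$)
$a = 28$
$\left(a + \left(j + x{\left(16,W{\left(-4 \right)} \right)}\right)\right)^{2} = \left(28 - 51\right)^{2} = \left(-23\right)^{2} = 529$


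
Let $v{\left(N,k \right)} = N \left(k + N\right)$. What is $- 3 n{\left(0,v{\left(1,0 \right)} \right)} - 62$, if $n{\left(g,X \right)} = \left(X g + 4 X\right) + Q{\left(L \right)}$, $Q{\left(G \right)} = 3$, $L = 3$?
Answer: $-83$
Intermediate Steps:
$v{\left(N,k \right)} = N \left(N + k\right)$
$n{\left(g,X \right)} = 3 + 4 X + X g$ ($n{\left(g,X \right)} = \left(X g + 4 X\right) + 3 = \left(4 X + X g\right) + 3 = 3 + 4 X + X g$)
$- 3 n{\left(0,v{\left(1,0 \right)} \right)} - 62 = - 3 \left(3 + 4 \cdot 1 \left(1 + 0\right) + 1 \left(1 + 0\right) 0\right) - 62 = - 3 \left(3 + 4 \cdot 1 \cdot 1 + 1 \cdot 1 \cdot 0\right) - 62 = - 3 \left(3 + 4 \cdot 1 + 1 \cdot 0\right) - 62 = - 3 \left(3 + 4 + 0\right) - 62 = \left(-3\right) 7 - 62 = -21 - 62 = -83$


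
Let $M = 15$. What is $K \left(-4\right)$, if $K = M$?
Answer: $-60$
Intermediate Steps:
$K = 15$
$K \left(-4\right) = 15 \left(-4\right) = -60$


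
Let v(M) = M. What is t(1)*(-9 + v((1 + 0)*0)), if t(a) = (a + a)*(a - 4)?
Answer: 54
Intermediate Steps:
t(a) = 2*a*(-4 + a) (t(a) = (2*a)*(-4 + a) = 2*a*(-4 + a))
t(1)*(-9 + v((1 + 0)*0)) = (2*1*(-4 + 1))*(-9 + (1 + 0)*0) = (2*1*(-3))*(-9 + 1*0) = -6*(-9 + 0) = -6*(-9) = 54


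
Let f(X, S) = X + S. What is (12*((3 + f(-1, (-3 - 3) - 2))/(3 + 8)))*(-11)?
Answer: 72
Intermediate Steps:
f(X, S) = S + X
(12*((3 + f(-1, (-3 - 3) - 2))/(3 + 8)))*(-11) = (12*((3 + (((-3 - 3) - 2) - 1))/(3 + 8)))*(-11) = (12*((3 + ((-6 - 2) - 1))/11))*(-11) = (12*((3 + (-8 - 1))*(1/11)))*(-11) = (12*((3 - 9)*(1/11)))*(-11) = (12*(-6*1/11))*(-11) = (12*(-6/11))*(-11) = -72/11*(-11) = 72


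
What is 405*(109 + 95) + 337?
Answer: 82957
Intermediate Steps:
405*(109 + 95) + 337 = 405*204 + 337 = 82620 + 337 = 82957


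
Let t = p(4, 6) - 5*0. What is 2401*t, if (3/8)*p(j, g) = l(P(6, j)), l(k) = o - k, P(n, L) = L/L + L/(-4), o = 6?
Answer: 38416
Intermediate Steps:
P(n, L) = 1 - L/4 (P(n, L) = 1 + L*(-1/4) = 1 - L/4)
l(k) = 6 - k
p(j, g) = 40/3 + 2*j/3 (p(j, g) = 8*(6 - (1 - j/4))/3 = 8*(6 + (-1 + j/4))/3 = 8*(5 + j/4)/3 = 40/3 + 2*j/3)
t = 16 (t = (40/3 + (2/3)*4) - 5*0 = (40/3 + 8/3) + 0 = 16 + 0 = 16)
2401*t = 2401*16 = 38416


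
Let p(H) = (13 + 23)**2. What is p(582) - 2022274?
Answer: -2020978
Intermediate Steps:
p(H) = 1296 (p(H) = 36**2 = 1296)
p(582) - 2022274 = 1296 - 2022274 = -2020978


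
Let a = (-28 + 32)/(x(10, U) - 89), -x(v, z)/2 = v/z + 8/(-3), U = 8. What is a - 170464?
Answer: -88129912/517 ≈ -1.7046e+5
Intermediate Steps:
x(v, z) = 16/3 - 2*v/z (x(v, z) = -2*(v/z + 8/(-3)) = -2*(v/z + 8*(-⅓)) = -2*(v/z - 8/3) = -2*(-8/3 + v/z) = 16/3 - 2*v/z)
a = -24/517 (a = (-28 + 32)/((16/3 - 2*10/8) - 89) = 4/((16/3 - 2*10*⅛) - 89) = 4/((16/3 - 5/2) - 89) = 4/(17/6 - 89) = 4/(-517/6) = 4*(-6/517) = -24/517 ≈ -0.046422)
a - 170464 = -24/517 - 170464 = -88129912/517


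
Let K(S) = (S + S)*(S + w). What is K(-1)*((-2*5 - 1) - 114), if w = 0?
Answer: -250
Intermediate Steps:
K(S) = 2*S² (K(S) = (S + S)*(S + 0) = (2*S)*S = 2*S²)
K(-1)*((-2*5 - 1) - 114) = (2*(-1)²)*((-2*5 - 1) - 114) = (2*1)*((-10 - 1) - 114) = 2*(-11 - 114) = 2*(-125) = -250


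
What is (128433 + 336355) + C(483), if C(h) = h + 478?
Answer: 465749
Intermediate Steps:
C(h) = 478 + h
(128433 + 336355) + C(483) = (128433 + 336355) + (478 + 483) = 464788 + 961 = 465749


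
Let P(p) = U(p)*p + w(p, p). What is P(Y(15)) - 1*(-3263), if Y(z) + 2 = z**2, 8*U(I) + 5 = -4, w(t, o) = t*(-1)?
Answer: 22313/8 ≈ 2789.1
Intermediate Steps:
w(t, o) = -t
U(I) = -9/8 (U(I) = -5/8 + (1/8)*(-4) = -5/8 - 1/2 = -9/8)
Y(z) = -2 + z**2
P(p) = -17*p/8 (P(p) = -9*p/8 - p = -17*p/8)
P(Y(15)) - 1*(-3263) = -17*(-2 + 15**2)/8 - 1*(-3263) = -17*(-2 + 225)/8 + 3263 = -17/8*223 + 3263 = -3791/8 + 3263 = 22313/8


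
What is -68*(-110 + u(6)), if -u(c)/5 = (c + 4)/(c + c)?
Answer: 23290/3 ≈ 7763.3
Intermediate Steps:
u(c) = -5*(4 + c)/(2*c) (u(c) = -5*(c + 4)/(c + c) = -5*(4 + c)/(2*c))
-68*(-110 + u(6)) = -68*(-110 + (-5/2 - 10/6)) = -68*(-110 + (-5/2 - 10*1/6)) = -68*(-110 + (-5/2 - 5/3)) = -68*(-110 - 25/6) = -68*(-685/6) = 23290/3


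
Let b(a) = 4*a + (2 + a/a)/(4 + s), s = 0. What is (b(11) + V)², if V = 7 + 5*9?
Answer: 149769/16 ≈ 9360.6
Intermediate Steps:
b(a) = ¾ + 4*a (b(a) = 4*a + (2 + a/a)/(4 + 0) = 4*a + (2 + 1)/4 = 4*a + 3*(¼) = 4*a + ¾ = ¾ + 4*a)
V = 52 (V = 7 + 45 = 52)
(b(11) + V)² = ((¾ + 4*11) + 52)² = ((¾ + 44) + 52)² = (179/4 + 52)² = (387/4)² = 149769/16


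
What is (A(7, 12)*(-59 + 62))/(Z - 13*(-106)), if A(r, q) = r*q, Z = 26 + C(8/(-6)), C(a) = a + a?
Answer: 189/1051 ≈ 0.17983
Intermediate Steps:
C(a) = 2*a
Z = 70/3 (Z = 26 + 2*(8/(-6)) = 26 + 2*(8*(-⅙)) = 26 + 2*(-4/3) = 26 - 8/3 = 70/3 ≈ 23.333)
A(r, q) = q*r
(A(7, 12)*(-59 + 62))/(Z - 13*(-106)) = ((12*7)*(-59 + 62))/(70/3 - 13*(-106)) = (84*3)/(70/3 + 1378) = 252/(4204/3) = 252*(3/4204) = 189/1051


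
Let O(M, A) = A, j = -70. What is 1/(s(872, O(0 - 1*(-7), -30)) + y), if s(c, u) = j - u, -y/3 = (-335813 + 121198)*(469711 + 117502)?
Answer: 1/378074153945 ≈ 2.6450e-12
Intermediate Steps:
y = 378074153985 (y = -3*(-335813 + 121198)*(469711 + 117502) = -(-643845)*587213 = -3*(-126024717995) = 378074153985)
s(c, u) = -70 - u
1/(s(872, O(0 - 1*(-7), -30)) + y) = 1/((-70 - 1*(-30)) + 378074153985) = 1/((-70 + 30) + 378074153985) = 1/(-40 + 378074153985) = 1/378074153945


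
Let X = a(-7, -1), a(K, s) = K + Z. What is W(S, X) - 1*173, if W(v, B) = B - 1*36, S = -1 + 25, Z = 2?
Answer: -214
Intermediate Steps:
a(K, s) = 2 + K (a(K, s) = K + 2 = 2 + K)
X = -5 (X = 2 - 7 = -5)
S = 24
W(v, B) = -36 + B (W(v, B) = B - 36 = -36 + B)
W(S, X) - 1*173 = (-36 - 5) - 1*173 = -41 - 173 = -214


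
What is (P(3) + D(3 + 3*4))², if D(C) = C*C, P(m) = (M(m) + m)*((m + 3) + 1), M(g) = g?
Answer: 71289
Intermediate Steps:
P(m) = 2*m*(4 + m) (P(m) = (m + m)*((m + 3) + 1) = (2*m)*((3 + m) + 1) = (2*m)*(4 + m) = 2*m*(4 + m))
D(C) = C²
(P(3) + D(3 + 3*4))² = (2*3*(4 + 3) + (3 + 3*4)²)² = (2*3*7 + (3 + 12)²)² = (42 + 15²)² = (42 + 225)² = 267² = 71289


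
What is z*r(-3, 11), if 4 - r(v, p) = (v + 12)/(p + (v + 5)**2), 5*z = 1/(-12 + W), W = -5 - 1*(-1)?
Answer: -17/400 ≈ -0.042500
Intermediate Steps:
W = -4 (W = -5 + 1 = -4)
z = -1/80 (z = 1/(5*(-12 - 4)) = (1/5)/(-16) = (1/5)*(-1/16) = -1/80 ≈ -0.012500)
r(v, p) = 4 - (12 + v)/(p + (5 + v)**2) (r(v, p) = 4 - (v + 12)/(p + (v + 5)**2) = 4 - (12 + v)/(p + (5 + v)**2))
z*r(-3, 11) = -(-12 - 1*(-3) + 4*11 + 4*(5 - 3)**2)/(80*(11 + (5 - 3)**2)) = -(-12 + 3 + 44 + 4*2**2)/(80*(11 + 2**2)) = -(-12 + 3 + 44 + 4*4)/(80*(11 + 4)) = -(-12 + 3 + 44 + 16)/(80*15) = -51/1200 = -1/80*17/5 = -17/400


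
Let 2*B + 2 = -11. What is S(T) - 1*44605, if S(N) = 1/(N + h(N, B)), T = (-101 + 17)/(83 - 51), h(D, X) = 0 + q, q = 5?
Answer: -847487/19 ≈ -44605.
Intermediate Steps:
B = -13/2 (B = -1 + (1/2)*(-11) = -1 - 11/2 = -13/2 ≈ -6.5000)
h(D, X) = 5 (h(D, X) = 0 + 5 = 5)
T = -21/8 (T = -84/32 = -84*1/32 = -21/8 ≈ -2.6250)
S(N) = 1/(5 + N) (S(N) = 1/(N + 5) = 1/(5 + N))
S(T) - 1*44605 = 1/(5 - 21/8) - 1*44605 = 1/(19/8) - 44605 = 8/19 - 44605 = -847487/19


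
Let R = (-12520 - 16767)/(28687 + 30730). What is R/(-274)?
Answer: 29287/16280258 ≈ 0.0017989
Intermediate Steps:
R = -29287/59417 ≈ -0.49291
R/(-274) = -29287/59417/(-274) = -29287/59417*(-1/274) = 29287/16280258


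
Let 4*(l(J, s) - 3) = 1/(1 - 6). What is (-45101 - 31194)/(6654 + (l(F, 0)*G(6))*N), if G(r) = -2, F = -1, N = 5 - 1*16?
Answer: -762950/67189 ≈ -11.355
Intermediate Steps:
N = -11 (N = 5 - 16 = -11)
l(J, s) = 59/20 (l(J, s) = 3 + 1/(4*(1 - 6)) = 3 + (1/4)/(-5) = 3 + (1/4)*(-1/5) = 3 - 1/20 = 59/20)
(-45101 - 31194)/(6654 + (l(F, 0)*G(6))*N) = (-45101 - 31194)/(6654 + ((59/20)*(-2))*(-11)) = -76295/(6654 - 59/10*(-11)) = -76295/(6654 + 649/10) = -76295/67189/10 = -76295*10/67189 = -762950/67189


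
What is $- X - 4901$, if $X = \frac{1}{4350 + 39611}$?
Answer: $- \frac{215452862}{43961} \approx -4901.0$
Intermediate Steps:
$X = \frac{1}{43961} \approx 2.2747 \cdot 10^{-5}$
$- X - 4901 = \left(-1\right) \frac{1}{43961} - 4901 = - \frac{1}{43961} - 4901 = - \frac{215452862}{43961}$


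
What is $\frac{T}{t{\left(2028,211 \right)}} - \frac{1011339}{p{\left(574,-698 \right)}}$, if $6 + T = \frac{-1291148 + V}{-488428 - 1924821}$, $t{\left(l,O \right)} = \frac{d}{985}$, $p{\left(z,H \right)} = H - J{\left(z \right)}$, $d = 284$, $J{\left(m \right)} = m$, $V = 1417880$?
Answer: $\frac{1061059137039}{1370725432} \approx 774.09$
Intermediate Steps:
$p{\left(z,H \right)} = H - z$
$t{\left(l,O \right)} = \frac{284}{985}$
$T = - \frac{14606226}{2413249}$ ($T = -6 + \frac{-1291148 + 1417880}{-488428 - 1924821} = -6 + \frac{126732}{-2413249} = -6 + 126732 \left(- \frac{1}{2413249}\right) = -6 - \frac{126732}{2413249} = - \frac{14606226}{2413249} \approx -6.0525$)
$\frac{T}{t{\left(2028,211 \right)}} - \frac{1011339}{p{\left(574,-698 \right)}} = - \frac{14606226}{2413249 \cdot \frac{284}{985}} - \frac{1011339}{-698 - 574} = \left(- \frac{14606226}{2413249}\right) \frac{985}{284} - \frac{1011339}{-698 - 574} = - \frac{7193566305}{342681358} - \frac{1011339}{-1272} = - \frac{7193566305}{342681358} - - \frac{337113}{424} = - \frac{7193566305}{342681358} + \frac{337113}{424} = \frac{1061059137039}{1370725432}$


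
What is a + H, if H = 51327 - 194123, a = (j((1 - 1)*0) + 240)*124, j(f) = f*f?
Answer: -113036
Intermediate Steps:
j(f) = f²
a = 29760 (a = (((1 - 1)*0)² + 240)*124 = ((0*0)² + 240)*124 = (0² + 240)*124 = (0 + 240)*124 = 240*124 = 29760)
H = -142796
a + H = 29760 - 142796 = -113036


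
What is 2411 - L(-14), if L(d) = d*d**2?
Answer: 5155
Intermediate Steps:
L(d) = d**3
2411 - L(-14) = 2411 - 1*(-14)**3 = 2411 - 1*(-2744) = 2411 + 2744 = 5155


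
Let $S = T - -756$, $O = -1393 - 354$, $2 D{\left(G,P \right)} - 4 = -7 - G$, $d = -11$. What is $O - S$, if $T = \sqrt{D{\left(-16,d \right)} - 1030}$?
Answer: $-2503 - \frac{i \sqrt{4094}}{2} \approx -2503.0 - 31.992 i$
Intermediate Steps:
$D{\left(G,P \right)} = - \frac{3}{2} - \frac{G}{2}$ ($D{\left(G,P \right)} = 2 + \frac{-7 - G}{2} = 2 - \left(\frac{7}{2} + \frac{G}{2}\right) = - \frac{3}{2} - \frac{G}{2}$)
$O = -1747$ ($O = -1393 - 354 = -1747$)
$T = \frac{i \sqrt{4094}}{2}$ ($T = \sqrt{\left(- \frac{3}{2} - -8\right) - 1030} = \sqrt{\left(- \frac{3}{2} + 8\right) - 1030} = \sqrt{\frac{13}{2} - 1030} = \sqrt{- \frac{2047}{2}} = \frac{i \sqrt{4094}}{2} \approx 31.992 i$)
$S = 756 + \frac{i \sqrt{4094}}{2}$ ($S = \frac{i \sqrt{4094}}{2} - -756 = \frac{i \sqrt{4094}}{2} + 756 = 756 + \frac{i \sqrt{4094}}{2} \approx 756.0 + 31.992 i$)
$O - S = -1747 - \left(756 + \frac{i \sqrt{4094}}{2}\right) = -2503 - \frac{i \sqrt{4094}}{2}$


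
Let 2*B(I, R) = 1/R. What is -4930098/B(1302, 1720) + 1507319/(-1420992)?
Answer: -24099366572730359/1420992 ≈ -1.6960e+10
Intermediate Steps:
B(I, R) = 1/(2*R)
-4930098/B(1302, 1720) + 1507319/(-1420992) = -4930098/((½)/1720) + 1507319/(-1420992) = -4930098/((½)*(1/1720)) + 1507319*(-1/1420992) = -4930098/1/3440 - 1507319/1420992 = -4930098*3440 - 1507319/1420992 = -16959537120 - 1507319/1420992 = -24099366572730359/1420992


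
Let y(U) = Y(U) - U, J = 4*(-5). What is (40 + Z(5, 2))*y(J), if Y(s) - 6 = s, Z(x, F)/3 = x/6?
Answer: 255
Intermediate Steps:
Z(x, F) = x/2 (Z(x, F) = 3*(x/6) = x/2)
Y(s) = 6 + s
J = -20
y(U) = 6 (y(U) = (6 + U) - U = 6)
(40 + Z(5, 2))*y(J) = (40 + (½)*5)*6 = (40 + 5/2)*6 = (85/2)*6 = 255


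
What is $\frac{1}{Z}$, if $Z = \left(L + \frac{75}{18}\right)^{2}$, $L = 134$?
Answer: $\frac{36}{687241} \approx 5.2383 \cdot 10^{-5}$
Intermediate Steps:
$Z = \frac{687241}{36}$ ($Z = \left(134 + \frac{75}{18}\right)^{2} = \left(134 + 75 \cdot \frac{1}{18}\right)^{2} = \left(134 + \frac{25}{6}\right)^{2} = \left(\frac{829}{6}\right)^{2} = \frac{687241}{36} \approx 19090.0$)
$\frac{1}{Z} = \frac{1}{\frac{687241}{36}} = \frac{36}{687241}$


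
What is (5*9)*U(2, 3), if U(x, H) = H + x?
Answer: 225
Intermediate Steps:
(5*9)*U(2, 3) = (5*9)*(3 + 2) = 45*5 = 225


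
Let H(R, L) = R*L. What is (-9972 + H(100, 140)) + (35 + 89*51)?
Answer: 8602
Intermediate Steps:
H(R, L) = L*R
(-9972 + H(100, 140)) + (35 + 89*51) = (-9972 + 140*100) + (35 + 89*51) = (-9972 + 14000) + (35 + 4539) = 4028 + 4574 = 8602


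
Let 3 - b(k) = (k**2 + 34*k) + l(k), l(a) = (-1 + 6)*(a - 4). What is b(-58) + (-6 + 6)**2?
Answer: -1079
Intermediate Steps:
l(a) = -20 + 5*a (l(a) = 5*(-4 + a) = -20 + 5*a)
b(k) = 23 - k**2 - 39*k (b(k) = 3 - ((k**2 + 34*k) + (-20 + 5*k)) = 3 - (-20 + k**2 + 39*k) = 3 + (20 - k**2 - 39*k) = 23 - k**2 - 39*k)
b(-58) + (-6 + 6)**2 = (23 - 1*(-58)**2 - 39*(-58)) + (-6 + 6)**2 = (23 - 1*3364 + 2262) + 0**2 = (23 - 3364 + 2262) + 0 = -1079 + 0 = -1079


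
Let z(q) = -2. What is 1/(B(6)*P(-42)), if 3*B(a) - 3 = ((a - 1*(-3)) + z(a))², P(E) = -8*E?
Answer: 1/5824 ≈ 0.00017170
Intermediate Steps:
B(a) = 1 + (1 + a)²/3 (B(a) = 1 + ((a - 1*(-3)) - 2)²/3 = 1 + ((a + 3) - 2)²/3 = 1 + ((3 + a) - 2)²/3 = 1 + (1 + a)²/3)
1/(B(6)*P(-42)) = 1/((1 + (1 + 6)²/3)*(-8*(-42))) = 1/((1 + (⅓)*7²)*336) = 1/((1 + (⅓)*49)*336) = 1/((1 + 49/3)*336) = 1/((52/3)*336) = 1/5824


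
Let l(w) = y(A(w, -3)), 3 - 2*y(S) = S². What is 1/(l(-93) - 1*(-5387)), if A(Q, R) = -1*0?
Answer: 2/10777 ≈ 0.00018558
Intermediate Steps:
A(Q, R) = 0
y(S) = 3/2 - S²/2
l(w) = 3/2 (l(w) = 3/2 - ½*0² = 3/2 - ½*0 = 3/2 + 0 = 3/2)
1/(l(-93) - 1*(-5387)) = 1/(3/2 - 1*(-5387)) = 1/(3/2 + 5387) = 1/(10777/2) = 2/10777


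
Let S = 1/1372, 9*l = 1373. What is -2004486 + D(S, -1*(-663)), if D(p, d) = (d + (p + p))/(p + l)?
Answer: -3775972383048/1883765 ≈ -2.0045e+6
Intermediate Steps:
l = 1373/9 (l = (1/9)*1373 = 1373/9 ≈ 152.56)
S = 1/1372 ≈ 0.00072886
D(p, d) = (d + 2*p)/(1373/9 + p) (D(p, d) = (d + (p + p))/(p + 1373/9) = (d + 2*p)/(1373/9 + p))
-2004486 + D(S, -1*(-663)) = -2004486 + 9*(-1*(-663) + 2*(1/1372))/(1373 + 9*(1/1372)) = -2004486 + 9*(663 + 1/686)/(1373 + 9/1372) = -2004486 + 9*(454819/686)/(1883765/1372) = -2004486 + 9*(1372/1883765)*(454819/686) = -2004486 + 8186742/1883765 = -3775972383048/1883765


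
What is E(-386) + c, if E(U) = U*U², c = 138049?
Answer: -57374407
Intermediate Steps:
E(U) = U³
E(-386) + c = (-386)³ + 138049 = -57512456 + 138049 = -57374407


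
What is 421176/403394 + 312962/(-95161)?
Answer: -43083731846/19193688217 ≈ -2.2447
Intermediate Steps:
421176/403394 + 312962/(-95161) = 421176*(1/403394) + 312962*(-1/95161) = 210588/201697 - 312962/95161 = -43083731846/19193688217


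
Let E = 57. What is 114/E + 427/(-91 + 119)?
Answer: 69/4 ≈ 17.250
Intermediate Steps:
114/E + 427/(-91 + 119) = 114/57 + 427/(-91 + 119) = 114*(1/57) + 427/28 = 2 + 427*(1/28) = 2 + 61/4 = 69/4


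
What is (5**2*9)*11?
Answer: 2475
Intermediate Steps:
(5**2*9)*11 = (25*9)*11 = 225*11 = 2475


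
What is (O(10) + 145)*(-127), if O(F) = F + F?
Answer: -20955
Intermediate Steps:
O(F) = 2*F
(O(10) + 145)*(-127) = (2*10 + 145)*(-127) = (20 + 145)*(-127) = 165*(-127) = -20955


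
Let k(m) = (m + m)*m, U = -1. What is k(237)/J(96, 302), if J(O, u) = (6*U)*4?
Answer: -18723/4 ≈ -4680.8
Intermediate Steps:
J(O, u) = -24 (J(O, u) = (6*(-1))*4 = -6*4 = -24)
k(m) = 2*m**2 (k(m) = (2*m)*m = 2*m**2)
k(237)/J(96, 302) = (2*237**2)/(-24) = (2*56169)*(-1/24) = 112338*(-1/24) = -18723/4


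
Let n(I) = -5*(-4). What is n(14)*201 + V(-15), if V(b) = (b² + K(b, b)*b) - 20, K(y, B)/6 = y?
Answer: 5575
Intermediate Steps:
n(I) = 20
K(y, B) = 6*y
V(b) = -20 + 7*b² (V(b) = (b² + (6*b)*b) - 20 = (b² + 6*b²) - 20 = 7*b² - 20 = -20 + 7*b²)
n(14)*201 + V(-15) = 20*201 + (-20 + 7*(-15)²) = 4020 + (-20 + 7*225) = 4020 + (-20 + 1575) = 4020 + 1555 = 5575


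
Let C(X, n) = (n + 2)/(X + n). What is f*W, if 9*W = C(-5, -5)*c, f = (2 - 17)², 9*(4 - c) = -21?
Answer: 95/2 ≈ 47.500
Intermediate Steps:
c = 19/3 (c = 4 - ⅑*(-21) = 4 + 7/3 = 19/3 ≈ 6.3333)
f = 225 (f = (-15)² = 225)
C(X, n) = (2 + n)/(X + n)
W = 19/90 (W = (((2 - 5)/(-5 - 5))*(19/3))/9 = ((-3/(-10))*(19/3))/9 = (-⅒*(-3)*(19/3))/9 = ((3/10)*(19/3))/9 = (⅑)*(19/10) = 19/90 ≈ 0.21111)
f*W = 225*(19/90) = 95/2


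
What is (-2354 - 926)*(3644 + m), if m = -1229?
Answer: -7921200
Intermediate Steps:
(-2354 - 926)*(3644 + m) = (-2354 - 926)*(3644 - 1229) = -3280*2415 = -7921200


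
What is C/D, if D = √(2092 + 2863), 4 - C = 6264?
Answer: -1252*√4955/991 ≈ -88.931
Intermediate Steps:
C = -6260 (C = 4 - 1*6264 = 4 - 6264 = -6260)
D = √4955 ≈ 70.392
C/D = -6260*√4955/4955 = -1252*√4955/991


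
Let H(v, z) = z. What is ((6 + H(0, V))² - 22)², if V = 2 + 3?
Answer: 9801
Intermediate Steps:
V = 5
((6 + H(0, V))² - 22)² = ((6 + 5)² - 22)² = (11² - 22)² = (121 - 22)² = 99² = 9801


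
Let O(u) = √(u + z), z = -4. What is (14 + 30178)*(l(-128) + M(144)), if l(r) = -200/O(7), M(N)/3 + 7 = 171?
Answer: 14854464 - 2012800*√3 ≈ 1.1368e+7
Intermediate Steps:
M(N) = 492 (M(N) = -21 + 3*171 = -21 + 513 = 492)
O(u) = √(-4 + u) (O(u) = √(u - 4) = √(-4 + u))
l(r) = -200*√3/3 (l(r) = -200/√(-4 + 7) = -200*√3/3)
(14 + 30178)*(l(-128) + M(144)) = (14 + 30178)*(-200*√3/3 + 492) = 30192*(492 - 200*√3/3) = 14854464 - 2012800*√3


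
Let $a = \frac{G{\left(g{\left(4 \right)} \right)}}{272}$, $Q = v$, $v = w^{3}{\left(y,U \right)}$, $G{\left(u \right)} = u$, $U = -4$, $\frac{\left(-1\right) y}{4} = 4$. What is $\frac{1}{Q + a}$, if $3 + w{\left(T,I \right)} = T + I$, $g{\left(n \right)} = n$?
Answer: $- \frac{68}{827355} \approx -8.219 \cdot 10^{-5}$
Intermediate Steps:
$y = -16$ ($y = \left(-4\right) 4 = -16$)
$w{\left(T,I \right)} = -3 + I + T$ ($w{\left(T,I \right)} = -3 + \left(T + I\right) = -3 + \left(I + T\right) = -3 + I + T$)
$v = -12167$ ($v = \left(-3 - 4 - 16\right)^{3} = \left(-23\right)^{3} = -12167$)
$Q = -12167$
$a = \frac{1}{68}$ ($a = \frac{4}{272} = 4 \cdot \frac{1}{272} = \frac{1}{68} \approx 0.014706$)
$\frac{1}{Q + a} = \frac{1}{-12167 + \frac{1}{68}} = \frac{1}{- \frac{827355}{68}} = - \frac{68}{827355}$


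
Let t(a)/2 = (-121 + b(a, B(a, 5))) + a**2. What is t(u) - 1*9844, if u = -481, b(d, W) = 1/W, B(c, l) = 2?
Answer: 452637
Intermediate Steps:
t(a) = -241 + 2*a**2 (t(a) = 2*((-121 + 1/2) + a**2) = 2*(-241/2 + a**2) = -241 + 2*a**2)
t(u) - 1*9844 = (-241 + 2*(-481)**2) - 1*9844 = (-241 + 2*231361) - 9844 = (-241 + 462722) - 9844 = 462481 - 9844 = 452637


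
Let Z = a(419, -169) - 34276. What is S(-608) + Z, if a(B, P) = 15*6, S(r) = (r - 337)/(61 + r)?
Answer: -18698797/547 ≈ -34184.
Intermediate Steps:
S(r) = (-337 + r)/(61 + r)
a(B, P) = 90
Z = -34186 (Z = 90 - 34276 = -34186)
S(-608) + Z = (-337 - 608)/(61 - 608) - 34186 = -945/(-547) - 34186 = -1/547*(-945) - 34186 = 945/547 - 34186 = -18698797/547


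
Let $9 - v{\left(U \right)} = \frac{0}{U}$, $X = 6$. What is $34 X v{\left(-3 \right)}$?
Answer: $1836$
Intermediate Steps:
$v{\left(U \right)} = 9$ ($v{\left(U \right)} = 9 - \frac{0}{U} = 9 - 0 = 9 + 0 = 9$)
$34 X v{\left(-3 \right)} = 34 \cdot 6 \cdot 9 = 204 \cdot 9 = 1836$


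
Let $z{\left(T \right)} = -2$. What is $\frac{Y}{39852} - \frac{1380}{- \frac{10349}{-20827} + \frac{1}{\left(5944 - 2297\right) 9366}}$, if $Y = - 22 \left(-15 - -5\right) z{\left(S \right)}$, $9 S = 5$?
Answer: $- \frac{1956219450416044102}{704382334008435} \approx -2777.2$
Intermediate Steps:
$S = \frac{5}{9}$ ($S = \frac{1}{9} \cdot 5 = \frac{5}{9} \approx 0.55556$)
$Y = -440$ ($Y = - 22 \left(-15 - -5\right) \left(-2\right) = - 22 \left(-15 + 5\right) \left(-2\right) = \left(-22\right) \left(-10\right) \left(-2\right) = 220 \left(-2\right) = -440$)
$\frac{Y}{39852} - \frac{1380}{- \frac{10349}{-20827} + \frac{1}{\left(5944 - 2297\right) 9366}} = - \frac{440}{39852} - \frac{1380}{- \frac{10349}{-20827} + \frac{1}{\left(5944 - 2297\right) 9366}} = \left(-440\right) \frac{1}{39852} - \frac{1380}{\left(-10349\right) \left(- \frac{1}{20827}\right) + \frac{1}{3647} \cdot \frac{1}{9366}} = - \frac{110}{9963} - \frac{1380}{\frac{10349}{20827} + \frac{1}{3647} \cdot \frac{1}{9366}} = - \frac{110}{9963} - \frac{1380}{\frac{10349}{20827} + \frac{1}{34157802}} = - \frac{110}{9963} - \frac{1380}{\frac{353499113725}{711404542254}} = - \frac{110}{9963} - \frac{196347653662104}{70699822745} = - \frac{1956219450416044102}{704382334008435}$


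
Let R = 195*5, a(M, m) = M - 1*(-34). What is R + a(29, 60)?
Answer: 1038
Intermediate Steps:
a(M, m) = 34 + M (a(M, m) = M + 34 = 34 + M)
R = 975
R + a(29, 60) = 975 + (34 + 29) = 975 + 63 = 1038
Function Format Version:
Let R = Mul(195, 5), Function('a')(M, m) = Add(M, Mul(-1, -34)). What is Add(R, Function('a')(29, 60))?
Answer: 1038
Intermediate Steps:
Function('a')(M, m) = Add(34, M) (Function('a')(M, m) = Add(M, 34) = Add(34, M))
R = 975
Add(R, Function('a')(29, 60)) = Add(975, Add(34, 29)) = Add(975, 63) = 1038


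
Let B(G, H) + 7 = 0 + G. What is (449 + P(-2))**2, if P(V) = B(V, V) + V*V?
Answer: 197136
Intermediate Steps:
B(G, H) = -7 + G (B(G, H) = -7 + (0 + G) = -7 + G)
P(V) = -7 + V + V**2 (P(V) = (-7 + V) + V*V = (-7 + V) + V**2 = -7 + V + V**2)
(449 + P(-2))**2 = (449 + (-7 - 2 + (-2)**2))**2 = (449 + (-7 - 2 + 4))**2 = (449 - 5)**2 = 444**2 = 197136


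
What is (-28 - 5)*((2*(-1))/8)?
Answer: 33/4 ≈ 8.2500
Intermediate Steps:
(-28 - 5)*((2*(-1))/8) = -33*(-2)/8 = -33*(-¼) = 33/4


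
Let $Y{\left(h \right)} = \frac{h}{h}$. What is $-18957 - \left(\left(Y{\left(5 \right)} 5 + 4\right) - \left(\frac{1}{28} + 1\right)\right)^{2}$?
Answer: $- \frac{14912017}{784} \approx -19020.0$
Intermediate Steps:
$Y{\left(h \right)} = 1$
$-18957 - \left(\left(Y{\left(5 \right)} 5 + 4\right) - \left(\frac{1}{28} + 1\right)\right)^{2} = -18957 - \left(\left(1 \cdot 5 + 4\right) - \left(\frac{1}{28} + 1\right)\right)^{2} = -18957 - \left(\left(5 + 4\right) - \frac{29}{28}\right)^{2} = -18957 - \left(9 - \frac{29}{28}\right)^{2} = -18957 - \left(\frac{223}{28}\right)^{2} = -18957 - \frac{49729}{784} = - \frac{14912017}{784}$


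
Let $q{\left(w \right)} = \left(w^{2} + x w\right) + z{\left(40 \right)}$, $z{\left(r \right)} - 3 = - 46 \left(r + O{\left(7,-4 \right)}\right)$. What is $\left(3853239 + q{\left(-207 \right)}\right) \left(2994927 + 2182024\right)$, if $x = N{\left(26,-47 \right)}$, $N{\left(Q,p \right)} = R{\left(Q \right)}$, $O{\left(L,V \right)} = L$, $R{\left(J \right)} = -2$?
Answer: $20160822888193$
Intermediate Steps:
$N{\left(Q,p \right)} = -2$
$x = -2$
$z{\left(r \right)} = -319 - 46 r$ ($z{\left(r \right)} = 3 - 46 \left(r + 7\right) = 3 - 46 \left(7 + r\right) = 3 - \left(322 + 46 r\right) = -319 - 46 r$)
$q{\left(w \right)} = -2159 + w^{2} - 2 w$ ($q{\left(w \right)} = \left(w^{2} - 2 w\right) - 2159 = -2159 + w^{2} - 2 w$)
$\left(3853239 + q{\left(-207 \right)}\right) \left(2994927 + 2182024\right) = \left(3853239 - \left(1745 - 42849\right)\right) \left(2994927 + 2182024\right) = \left(3853239 + \left(-2159 + 42849 + 414\right)\right) 5176951 = \left(3853239 + 41104\right) 5176951 = 3894343 \cdot 5176951 = 20160822888193$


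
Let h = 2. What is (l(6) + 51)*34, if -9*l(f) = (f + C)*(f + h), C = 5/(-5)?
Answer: 14246/9 ≈ 1582.9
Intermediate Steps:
C = -1 (C = 5*(-⅕) = -1)
l(f) = -(-1 + f)*(2 + f)/9 (l(f) = -(f - 1)*(f + 2)/9 = -(-1 + f)*(2 + f)/9)
(l(6) + 51)*34 = ((2/9 - ⅑*6 - ⅑*6²) + 51)*34 = ((2/9 - ⅔ - ⅑*36) + 51)*34 = ((2/9 - ⅔ - 4) + 51)*34 = (-40/9 + 51)*34 = (419/9)*34 = 14246/9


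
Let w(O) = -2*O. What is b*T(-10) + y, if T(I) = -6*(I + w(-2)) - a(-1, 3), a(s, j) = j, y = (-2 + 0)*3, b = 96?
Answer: 3162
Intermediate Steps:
y = -6 (y = -2*3 = -6)
T(I) = -27 - 6*I (T(I) = -6*(I - 2*(-2)) - 1*3 = -6*(I + 4) - 3 = -6*(4 + I) - 3 = (-24 - 6*I) - 3 = -27 - 6*I)
b*T(-10) + y = 96*(-27 - 6*(-10)) - 6 = 96*(-27 + 60) - 6 = 96*33 - 6 = 3168 - 6 = 3162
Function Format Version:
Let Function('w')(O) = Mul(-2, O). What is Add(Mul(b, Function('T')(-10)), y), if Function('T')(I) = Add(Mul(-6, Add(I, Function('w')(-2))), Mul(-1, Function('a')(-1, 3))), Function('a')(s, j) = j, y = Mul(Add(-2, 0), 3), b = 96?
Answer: 3162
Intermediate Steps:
y = -6 (y = Mul(-2, 3) = -6)
Function('T')(I) = Add(-27, Mul(-6, I)) (Function('T')(I) = Add(Mul(-6, Add(I, Mul(-2, -2))), Mul(-1, 3)) = Add(Mul(-6, Add(I, 4)), -3) = Add(Mul(-6, Add(4, I)), -3) = Add(Add(-24, Mul(-6, I)), -3) = Add(-27, Mul(-6, I)))
Add(Mul(b, Function('T')(-10)), y) = Add(Mul(96, Add(-27, Mul(-6, -10))), -6) = Add(Mul(96, Add(-27, 60)), -6) = Add(Mul(96, 33), -6) = Add(3168, -6) = 3162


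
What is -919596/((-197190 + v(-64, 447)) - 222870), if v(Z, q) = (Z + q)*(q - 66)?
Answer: 306532/91379 ≈ 3.3545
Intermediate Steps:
v(Z, q) = (-66 + q)*(Z + q) (v(Z, q) = (Z + q)*(-66 + q) = (-66 + q)*(Z + q))
-919596/((-197190 + v(-64, 447)) - 222870) = -919596/((-197190 + (447² - 66*(-64) - 66*447 - 64*447)) - 222870) = -919596/((-197190 + (199809 + 4224 - 29502 - 28608)) - 222870) = -919596/((-197190 + 145923) - 222870) = -919596/(-51267 - 222870) = -919596/(-274137) = -919596*(-1/274137) = 306532/91379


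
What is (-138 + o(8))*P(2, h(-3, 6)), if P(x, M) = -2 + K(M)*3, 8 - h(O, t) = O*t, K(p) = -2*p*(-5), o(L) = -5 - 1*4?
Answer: -114366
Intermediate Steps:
o(L) = -9 (o(L) = -5 - 4 = -9)
K(p) = 10*p
h(O, t) = 8 - O*t
P(x, M) = -2 + 30*M (P(x, M) = -2 + (10*M)*3 = -2 + 30*M)
(-138 + o(8))*P(2, h(-3, 6)) = (-138 - 9)*(-2 + 30*(8 - 1*(-3)*6)) = -147*(-2 + 30*(8 + 18)) = -147*(-2 + 30*26) = -147*(-2 + 780) = -147*778 = -114366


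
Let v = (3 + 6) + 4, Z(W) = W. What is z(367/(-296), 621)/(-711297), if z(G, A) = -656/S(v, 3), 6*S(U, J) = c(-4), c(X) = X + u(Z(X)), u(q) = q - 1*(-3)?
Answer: -1312/1185495 ≈ -0.0011067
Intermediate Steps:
u(q) = 3 + q (u(q) = q + 3 = 3 + q)
v = 13 (v = 9 + 4 = 13)
c(X) = 3 + 2*X (c(X) = X + (3 + X) = 3 + 2*X)
S(U, J) = -⅚ (S(U, J) = (3 + 2*(-4))/6 = (3 - 8)/6 = (⅙)*(-5) = -⅚)
z(G, A) = 3936/5 (z(G, A) = -656/(-⅚) = -656*(-6/5) = 3936/5)
z(367/(-296), 621)/(-711297) = (3936/5)/(-711297) = (3936/5)*(-1/711297) = -1312/1185495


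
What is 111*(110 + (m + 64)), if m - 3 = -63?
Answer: 12654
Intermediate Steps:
m = -60 (m = 3 - 63 = -60)
111*(110 + (m + 64)) = 111*(110 + (-60 + 64)) = 111*(110 + 4) = 111*114 = 12654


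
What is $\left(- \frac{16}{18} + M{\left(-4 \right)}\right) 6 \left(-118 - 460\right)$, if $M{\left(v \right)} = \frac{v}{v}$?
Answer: $- \frac{1156}{3} \approx -385.33$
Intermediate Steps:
$M{\left(v \right)} = 1$
$\left(- \frac{16}{18} + M{\left(-4 \right)}\right) 6 \left(-118 - 460\right) = \left(- \frac{16}{18} + 1\right) 6 \left(-118 - 460\right) = \left(\left(-16\right) \frac{1}{18} + 1\right) 6 \left(-118 + \left(-561 + 101\right)\right) = \left(- \frac{8}{9} + 1\right) 6 \left(-118 - 460\right) = \frac{1}{9} \cdot 6 \left(-578\right) = \frac{2}{3} \left(-578\right) = - \frac{1156}{3}$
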